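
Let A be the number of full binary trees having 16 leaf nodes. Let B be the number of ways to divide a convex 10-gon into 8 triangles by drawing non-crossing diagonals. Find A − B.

9693415

Full binary trees with 16 leaves have 16−1 = 15 internal nodes, so there are C_15 of them. So A = C_15 = 9694845.
The number of triangulations of a 10-gon is the Catalan number C_8 (index = sides − 2). So B = C_8 = 1430.
A − B = 9694845 − 1430 = 9693415.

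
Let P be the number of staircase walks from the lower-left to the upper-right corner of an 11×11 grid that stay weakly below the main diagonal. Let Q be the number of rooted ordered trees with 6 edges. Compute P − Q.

Monotone paths in an n×n grid that stay weakly below the diagonal are counted by C_n; here n = 11. So P = C_11 = 58786.
A rooted plane tree with 6 edges has 7 nodes, and the count is C_6. So Q = C_6 = 132.
P − Q = 58786 − 132 = 58654.

58654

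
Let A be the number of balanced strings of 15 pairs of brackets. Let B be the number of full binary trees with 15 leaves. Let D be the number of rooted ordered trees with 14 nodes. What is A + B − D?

11626385

With 15 pairs the number of balanced bracket strings is the Catalan number C_15. So A = C_15 = 9694845.
Full binary trees with 15 leaves have 15−1 = 14 internal nodes, so there are C_14 of them. So B = C_14 = 2674440.
Rooted ordered (plane) trees on m nodes have m−1 edges and are counted by C_{m−1}; m = 14 gives C_13. So D = C_13 = 742900.
A + B − D = 9694845 + 2674440 − 742900 = 11626385.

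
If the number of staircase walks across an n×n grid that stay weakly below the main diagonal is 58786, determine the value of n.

Such diagonal-avoiding paths in an n×n grid are counted by C_n, and C_11 = 58786.

11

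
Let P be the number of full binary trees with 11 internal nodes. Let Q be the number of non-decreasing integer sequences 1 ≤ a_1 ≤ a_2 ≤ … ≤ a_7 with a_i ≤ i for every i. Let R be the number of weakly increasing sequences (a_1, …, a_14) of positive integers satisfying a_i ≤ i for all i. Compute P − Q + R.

The number of full binary trees on 11 internal nodes is the Catalan number C_11. So P = C_11 = 58786.
Weakly increasing sequences with a_i ≤ i biject with Dyck paths of semilength 7, so there are C_7. So Q = C_7 = 429.
Such sub-staircase sequences of length n are counted by C_n; here n = 14. So R = C_14 = 2674440.
P − Q + R = 58786 − 429 + 2674440 = 2732797.

2732797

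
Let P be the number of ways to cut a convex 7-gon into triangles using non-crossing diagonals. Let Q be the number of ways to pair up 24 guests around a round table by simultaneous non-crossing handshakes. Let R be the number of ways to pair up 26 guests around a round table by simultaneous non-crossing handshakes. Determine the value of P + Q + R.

950954

Triangulations of a convex m-gon are counted by C_{m−2}; with m = 7 this is C_5. So P = C_5 = 42.
With 24 = 2·12 people, non-crossing handshake pairings are non-crossing perfect matchings on a circle, counted by C_12. So Q = C_12 = 208012.
Non-crossing handshake pairings of 2n people are counted by C_n; 26 people gives n = 13. So R = C_13 = 742900.
P + Q + R = 42 + 208012 + 742900 = 950954.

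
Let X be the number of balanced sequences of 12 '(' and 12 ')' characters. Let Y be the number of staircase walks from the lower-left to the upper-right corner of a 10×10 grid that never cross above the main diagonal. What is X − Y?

191216

With 12 pairs the number of balanced bracket strings is the Catalan number C_12. So X = C_12 = 208012.
Monotone paths in an n×n grid that stay weakly below the diagonal are counted by C_n; here n = 10. So Y = C_10 = 16796.
X − Y = 208012 − 16796 = 191216.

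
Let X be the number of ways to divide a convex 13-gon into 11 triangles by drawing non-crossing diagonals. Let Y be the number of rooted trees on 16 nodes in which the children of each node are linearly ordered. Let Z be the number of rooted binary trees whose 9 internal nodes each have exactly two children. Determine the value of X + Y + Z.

9758493

Triangulations of a convex m-gon are counted by C_{m−2}; with m = 13 this is C_11. So X = C_11 = 58786.
A rooted plane tree on 16 nodes has 15 edges, and such trees are counted by C_15. So Y = C_15 = 9694845.
Full binary trees with n internal nodes are counted by C_n; here n = 9. So Z = C_9 = 4862.
X + Y + Z = 58786 + 9694845 + 4862 = 9758493.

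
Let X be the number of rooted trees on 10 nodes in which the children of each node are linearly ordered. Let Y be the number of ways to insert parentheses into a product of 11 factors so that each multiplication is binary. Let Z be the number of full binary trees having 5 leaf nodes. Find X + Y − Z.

Rooted ordered (plane) trees on m nodes have m−1 edges and are counted by C_{m−1}; m = 10 gives C_9. So X = C_9 = 4862.
Bracketing 11 factors into binary products is counted by C_{11−1} = C_10. So Y = C_10 = 16796.
A full binary tree with L leaves has L−1 internal nodes and is counted by C_{L−1}; L = 5 gives C_4. So Z = C_4 = 14.
X + Y − Z = 4862 + 16796 − 14 = 21644.

21644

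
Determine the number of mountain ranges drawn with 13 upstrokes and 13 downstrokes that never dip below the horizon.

742900

Dyck paths of semilength n (length 2n) are counted by C_n; here n = 13.
C_13 = 742900.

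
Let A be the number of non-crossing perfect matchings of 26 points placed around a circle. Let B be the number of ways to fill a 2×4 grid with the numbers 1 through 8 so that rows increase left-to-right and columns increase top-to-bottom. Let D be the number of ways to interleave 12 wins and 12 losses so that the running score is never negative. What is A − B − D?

Non-crossing perfect matchings of 2n points on a circle are counted by C_n; with 26 points, n = 13. So A = C_13 = 742900.
By the hook-length formula (or a Dyck-path bijection), SYT of shape 2×4 number C_4. So B = C_4 = 14.
Ballot sequences with n votes each where one side never trails are Dyck words, counted by C_n; here n = 12. So D = C_12 = 208012.
A − B − D = 742900 − 14 − 208012 = 534874.

534874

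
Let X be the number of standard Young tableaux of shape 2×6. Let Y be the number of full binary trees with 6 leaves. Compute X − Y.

90

Standard Young tableaux of shape 2×n are counted by C_n; here n = 6. So X = C_6 = 132.
A full binary tree with L leaves has L−1 internal nodes and is counted by C_{L−1}; L = 6 gives C_5. So Y = C_5 = 42.
X − Y = 132 − 42 = 90.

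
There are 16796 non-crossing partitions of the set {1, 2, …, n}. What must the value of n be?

Non-crossing partitions of [n] are counted by C_n. Since C_10 = 16796, the index is 10.

10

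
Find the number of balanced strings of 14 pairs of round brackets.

Balanced strings of n pairs of brackets are counted by C_n; here n = 14.
C_14 = 2674440.

2674440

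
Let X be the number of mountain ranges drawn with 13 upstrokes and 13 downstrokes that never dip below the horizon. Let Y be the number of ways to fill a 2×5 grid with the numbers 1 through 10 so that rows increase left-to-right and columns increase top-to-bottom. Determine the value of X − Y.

A Dyck path with 13 up-steps and 13 down-steps has semilength 13, so there are C_13 of them. So X = C_13 = 742900.
Standard Young tableaux of shape 2×n are counted by C_n; here n = 5. So Y = C_5 = 42.
X − Y = 742900 − 42 = 742858.

742858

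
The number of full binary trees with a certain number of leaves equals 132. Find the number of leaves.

Full binary trees with L leaves are counted by C_{L−1}; 132 = C_6.
So the index is 6, and the number of leaves is 6 + 1 = 7.

7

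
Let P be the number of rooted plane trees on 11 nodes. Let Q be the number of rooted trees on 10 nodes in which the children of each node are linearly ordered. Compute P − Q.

11934

Rooted ordered (plane) trees on m nodes have m−1 edges and are counted by C_{m−1}; m = 11 gives C_10. So P = C_10 = 16796.
A rooted plane tree on 10 nodes has 9 edges, and such trees are counted by C_9. So Q = C_9 = 4862.
P − Q = 16796 − 4862 = 11934.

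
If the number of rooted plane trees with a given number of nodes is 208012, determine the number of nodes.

Rooted ordered trees on m nodes are counted by C_{m−1}, and C_12 = 208012.
So the index is 12, and the number of nodes is 12 + 1 = 13.

13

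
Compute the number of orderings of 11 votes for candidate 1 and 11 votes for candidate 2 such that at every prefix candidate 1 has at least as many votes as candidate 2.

Reading a vote for the leader as '(' and for the other as ')' turns such a sequence into a balanced string of 11 pairs, so the count is C_11.
C_11 = 58786.

58786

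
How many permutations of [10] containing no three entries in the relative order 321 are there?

Permutations of [n] avoiding any single length-3 pattern are counted by C_n; here n = 10.
C_10 = C(20,10)/11 = 184756/11 = 16796.

16796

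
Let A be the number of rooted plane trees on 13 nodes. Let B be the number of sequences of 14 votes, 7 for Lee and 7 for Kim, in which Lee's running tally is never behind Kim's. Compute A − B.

Rooted ordered (plane) trees on m nodes have m−1 edges and are counted by C_{m−1}; m = 13 gives C_12. So A = C_12 = 208012.
Reading a vote for the leader as '(' and for the other as ')' turns such a sequence into a balanced string of 7 pairs, so the count is C_7. So B = C_7 = 429.
A − B = 208012 − 429 = 207583.

207583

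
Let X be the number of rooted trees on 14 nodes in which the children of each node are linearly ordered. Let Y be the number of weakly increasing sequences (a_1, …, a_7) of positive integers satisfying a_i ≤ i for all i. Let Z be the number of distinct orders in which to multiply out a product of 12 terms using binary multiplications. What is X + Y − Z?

Rooted ordered (plane) trees on m nodes have m−1 edges and are counted by C_{m−1}; m = 14 gives C_13. So X = C_13 = 742900.
Weakly increasing sequences with a_i ≤ i biject with Dyck paths of semilength 7, so there are C_7. So Y = C_7 = 429.
Ways to associate a product of 12 factors correspond to binary trees on 12 leaves, so the count is C_11. So Z = C_11 = 58786.
X + Y − Z = 742900 + 429 − 58786 = 684543.

684543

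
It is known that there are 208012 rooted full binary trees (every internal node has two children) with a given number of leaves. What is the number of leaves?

13

Full binary trees with L leaves are counted by C_{L−1}. Since C_12 = 208012, the index is 12.
So the index is 12, and the number of leaves is 12 + 1 = 13.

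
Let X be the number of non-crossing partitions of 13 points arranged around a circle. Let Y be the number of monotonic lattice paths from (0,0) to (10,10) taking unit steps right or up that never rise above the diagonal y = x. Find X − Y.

The non-crossing partitions of [13] form a lattice of size C_13. So X = C_13 = 742900.
Monotone paths in an n×n grid that stay weakly below the diagonal are counted by C_n; here n = 10. So Y = C_10 = 16796.
X − Y = 742900 − 16796 = 726104.

726104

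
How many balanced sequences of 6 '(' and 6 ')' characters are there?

With 6 pairs the number of balanced bracket strings is the Catalan number C_6.
C_6 = 132.

132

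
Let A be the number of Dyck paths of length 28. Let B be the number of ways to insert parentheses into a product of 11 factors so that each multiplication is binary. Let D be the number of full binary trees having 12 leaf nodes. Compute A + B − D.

A Dyck path with 14 up-steps and 14 down-steps has semilength 14, so there are C_14 of them. So A = C_14 = 2674440.
Bracketing 11 factors into binary products is counted by C_{11−1} = C_10. So B = C_10 = 16796.
A full binary tree with L leaves has L−1 internal nodes and is counted by C_{L−1}; L = 12 gives C_11. So D = C_11 = 58786.
A + B − D = 2674440 + 16796 − 58786 = 2632450.

2632450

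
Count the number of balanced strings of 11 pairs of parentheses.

Balanced strings of n pairs of brackets are counted by C_n; here n = 11.
C_11 = C(22,11)/12 = 705432/12 = 58786.

58786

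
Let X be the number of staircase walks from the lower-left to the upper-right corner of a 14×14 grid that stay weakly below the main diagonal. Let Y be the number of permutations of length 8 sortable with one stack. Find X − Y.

2673010

Sub-diagonal monotone paths from (0,0) to (14,14) biject with Dyck paths of semilength 14, giving C_14. So X = C_14 = 2674440.
Stack-sortable permutations are exactly the 231-avoiding ones, counted by C_n; here n = 8. So Y = C_8 = 1430.
X − Y = 2674440 − 1430 = 2673010.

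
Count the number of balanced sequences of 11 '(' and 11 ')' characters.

58786

With 11 pairs the number of balanced bracket strings is the Catalan number C_11.
C_11 = 58786.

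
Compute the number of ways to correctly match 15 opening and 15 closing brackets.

9694845

A balanced arrangement of 15 bracket pairs is a Dyck word of semilength 15, so the count is C_15.
C_15 = C(30,15)/16 = 155117520/16 = 9694845.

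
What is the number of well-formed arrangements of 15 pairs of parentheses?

9694845

A balanced arrangement of 15 bracket pairs is a Dyck word of semilength 15, so the count is C_15.
C_15 = C_14 · 2(2·14+1)/(14+2) = 2674440 · 58/16 = 9694845.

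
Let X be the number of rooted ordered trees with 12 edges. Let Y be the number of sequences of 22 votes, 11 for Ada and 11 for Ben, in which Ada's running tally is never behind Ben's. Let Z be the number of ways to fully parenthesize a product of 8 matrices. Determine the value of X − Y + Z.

A rooted plane tree with 12 edges has 13 nodes, and the count is C_12. So X = C_12 = 208012.
Reading a vote for the leader as '(' and for the other as ')' turns such a sequence into a balanced string of 11 pairs, so the count is C_11. So Y = C_11 = 58786.
Ways to associate a product of 8 factors correspond to binary trees on 8 leaves, so the count is C_7. So Z = C_7 = 429.
X − Y + Z = 208012 − 58786 + 429 = 149655.

149655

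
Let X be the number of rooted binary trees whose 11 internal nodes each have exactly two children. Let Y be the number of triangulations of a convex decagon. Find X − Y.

57356

Full binary trees with n internal nodes are counted by C_n; here n = 11. So X = C_11 = 58786.
The number of triangulations of a 10-gon is the Catalan number C_8 (index = sides − 2). So Y = C_8 = 1430.
X − Y = 58786 − 1430 = 57356.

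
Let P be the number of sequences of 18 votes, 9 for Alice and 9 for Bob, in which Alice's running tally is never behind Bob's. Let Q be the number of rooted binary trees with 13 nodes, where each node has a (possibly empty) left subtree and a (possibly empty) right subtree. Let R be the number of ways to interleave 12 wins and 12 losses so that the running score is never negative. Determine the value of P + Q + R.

Ballot sequences with n votes each where one side never trails are Dyck words, counted by C_n; here n = 9. So P = C_9 = 4862.
There are C_n binary search tree shapes on n keys; with n = 13 that is C_13. So Q = C_13 = 742900.
Reading a vote for the leader as '(' and for the other as ')' turns such a sequence into a balanced string of 12 pairs, so the count is C_12. So R = C_12 = 208012.
P + Q + R = 4862 + 742900 + 208012 = 955774.

955774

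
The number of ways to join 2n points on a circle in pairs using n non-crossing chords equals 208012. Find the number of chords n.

12

Non-crossing pairings of 2n points on a circle are counted by C_n; 208012 = C_12.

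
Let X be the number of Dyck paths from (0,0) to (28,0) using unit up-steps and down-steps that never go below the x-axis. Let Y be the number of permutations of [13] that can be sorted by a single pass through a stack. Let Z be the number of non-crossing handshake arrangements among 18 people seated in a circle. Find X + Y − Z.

Paths of 14 up- and 14 down-steps that never dip below the axis are Dyck paths; their count is C_14. So X = C_14 = 2674440.
By Knuth's characterisation, the stack-sortable permutations of length 13 are the 231-avoiders, numbering C_13. So Y = C_13 = 742900.
With 18 = 2·9 people, non-crossing handshake pairings are non-crossing perfect matchings on a circle, counted by C_9. So Z = C_9 = 4862.
X + Y − Z = 2674440 + 742900 − 4862 = 3412478.

3412478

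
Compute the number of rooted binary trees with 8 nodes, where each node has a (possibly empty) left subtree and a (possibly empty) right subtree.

Rooted binary trees with 8 nodes (each child slot possibly empty) number C_8.
C_8 = C(16,8)/9 = 12870/9 = 1430.

1430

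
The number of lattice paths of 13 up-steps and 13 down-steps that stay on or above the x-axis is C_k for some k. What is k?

13

Paths of 13 up- and 13 down-steps that never dip below the axis are Dyck paths; their count is C_13.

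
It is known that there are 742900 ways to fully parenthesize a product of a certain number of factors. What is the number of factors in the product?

14

Parenthesizations of m factors are counted by C_{m−1}. Since C_13 = 742900, the index is 13.
So the index is 13, and the number of factors is 13 + 1 = 14.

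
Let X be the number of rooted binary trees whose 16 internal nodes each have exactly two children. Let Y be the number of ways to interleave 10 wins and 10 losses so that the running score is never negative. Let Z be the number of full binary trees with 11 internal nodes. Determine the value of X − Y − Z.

Full binary trees with n internal nodes are counted by C_n; here n = 16. So X = C_16 = 35357670.
Ballot sequences with n votes each where one side never trails are Dyck words, counted by C_n; here n = 10. So Y = C_10 = 16796.
Full binary trees with n internal nodes are counted by C_n; here n = 11. So Z = C_11 = 58786.
X − Y − Z = 35357670 − 16796 − 58786 = 35282088.

35282088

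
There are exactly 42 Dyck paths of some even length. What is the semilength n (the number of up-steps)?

Dyck paths of semilength n are counted by C_n. Since C_5 = 42, the index is 5.

5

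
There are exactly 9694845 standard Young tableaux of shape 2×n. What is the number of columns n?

Standard Young tableaux of shape 2×n are counted by C_n; 9694845 = C_15.

15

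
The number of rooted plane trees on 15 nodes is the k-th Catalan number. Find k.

Rooted ordered (plane) trees on m nodes have m−1 edges and are counted by C_{m−1}; m = 15 gives C_14.

14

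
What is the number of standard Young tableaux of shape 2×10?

Standard Young tableaux of shape 2×n are counted by C_n; here n = 10.
C_10 = C(20,10)/11 = 184756/11 = 16796.

16796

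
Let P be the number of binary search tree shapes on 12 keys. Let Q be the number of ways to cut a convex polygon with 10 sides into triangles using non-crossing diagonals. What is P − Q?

There are C_n binary search tree shapes on n keys; with n = 12 that is C_12. So P = C_12 = 208012.
The number of triangulations of a 10-gon is the Catalan number C_8 (index = sides − 2). So Q = C_8 = 1430.
P − Q = 208012 − 1430 = 206582.

206582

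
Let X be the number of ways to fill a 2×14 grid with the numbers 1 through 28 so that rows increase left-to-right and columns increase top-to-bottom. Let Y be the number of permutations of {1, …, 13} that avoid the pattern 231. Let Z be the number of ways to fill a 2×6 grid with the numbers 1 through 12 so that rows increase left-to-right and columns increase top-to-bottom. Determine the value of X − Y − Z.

Standard Young tableaux of shape 2×n are counted by C_n; here n = 14. So X = C_14 = 2674440.
Permutations of [n] avoiding any single length-3 pattern are counted by C_n; here n = 13. So Y = C_13 = 742900.
Standard Young tableaux of shape 2×n are counted by C_n; here n = 6. So Z = C_6 = 132.
X − Y − Z = 2674440 − 742900 − 132 = 1931408.

1931408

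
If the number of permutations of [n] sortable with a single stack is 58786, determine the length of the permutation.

Stack-sortable permutations of [n] are counted by C_n. The Catalan number equal to 58786 is C_11.

11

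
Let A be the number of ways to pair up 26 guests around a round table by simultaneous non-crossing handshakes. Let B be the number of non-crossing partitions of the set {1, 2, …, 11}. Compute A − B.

684114

Non-crossing handshake pairings of 2n people are counted by C_n; 26 people gives n = 13. So A = C_13 = 742900.
The non-crossing partitions of [11] form a lattice of size C_11. So B = C_11 = 58786.
A − B = 742900 − 58786 = 684114.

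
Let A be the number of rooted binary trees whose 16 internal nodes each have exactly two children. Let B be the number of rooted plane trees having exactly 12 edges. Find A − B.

The number of full binary trees on 16 internal nodes is the Catalan number C_16. So A = C_16 = 35357670.
A rooted plane tree with 12 edges has 13 nodes, and the count is C_12. So B = C_12 = 208012.
A − B = 35357670 − 208012 = 35149658.

35149658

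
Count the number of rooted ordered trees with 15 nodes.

2674440

Rooted ordered (plane) trees on m nodes have m−1 edges and are counted by C_{m−1}; m = 15 gives C_14.
C_14 = C_13 · 2(2·13+1)/(13+2) = 742900 · 54/15 = 2674440.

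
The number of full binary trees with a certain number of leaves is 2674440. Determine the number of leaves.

Full binary trees with L leaves are counted by C_{L−1}; 2674440 = C_14.
So the index is 14, and the number of leaves is 14 + 1 = 15.

15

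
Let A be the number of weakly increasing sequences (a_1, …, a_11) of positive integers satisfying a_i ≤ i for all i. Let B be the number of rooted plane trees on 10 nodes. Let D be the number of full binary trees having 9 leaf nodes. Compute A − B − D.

Such sub-staircase sequences of length n are counted by C_n; here n = 11. So A = C_11 = 58786.
A rooted plane tree on 10 nodes has 9 edges, and such trees are counted by C_9. So B = C_9 = 4862.
A full binary tree with L leaves has L−1 internal nodes and is counted by C_{L−1}; L = 9 gives C_8. So D = C_8 = 1430.
A − B − D = 58786 − 4862 − 1430 = 52494.

52494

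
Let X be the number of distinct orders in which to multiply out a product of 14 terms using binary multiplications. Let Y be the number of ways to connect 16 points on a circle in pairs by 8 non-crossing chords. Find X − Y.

Parenthesizations of m factors correspond to full binary trees with m leaves, counted by C_{m−1}; m = 14 gives C_13. So X = C_13 = 742900.
Non-crossing perfect matchings of 2n points on a circle are counted by C_n; with 16 points, n = 8. So Y = C_8 = 1430.
X − Y = 742900 − 1430 = 741470.

741470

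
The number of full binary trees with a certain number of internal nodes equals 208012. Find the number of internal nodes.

Full binary trees with n internal nodes are counted by C_n. The Catalan number equal to 208012 is C_12.

12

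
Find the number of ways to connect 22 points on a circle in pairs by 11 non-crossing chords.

58786

Pairing 22 circle points by 11 non-crossing chords gives C_11 matchings.
C_11 = C(22,11)/12 = 705432/12 = 58786.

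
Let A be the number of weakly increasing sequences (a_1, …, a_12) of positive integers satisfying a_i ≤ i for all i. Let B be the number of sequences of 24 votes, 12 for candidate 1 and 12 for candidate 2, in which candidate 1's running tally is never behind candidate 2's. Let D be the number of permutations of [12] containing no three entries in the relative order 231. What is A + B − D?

208012

Such sub-staircase sequences of length n are counted by C_n; here n = 12. So A = C_12 = 208012.
Reading a vote for the leader as '(' and for the other as ')' turns such a sequence into a balanced string of 12 pairs, so the count is C_12. So B = C_12 = 208012.
For any fixed pattern of length 3, the pattern-avoiding permutations of [12] number C_12. So D = C_12 = 208012.
A + B − D = 208012 + 208012 − 208012 = 208012.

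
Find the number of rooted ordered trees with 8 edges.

Rooted ordered trees with n edges are counted by C_n; here n = 8.
C_8 = C(16,8)/9 = 12870/9 = 1430.

1430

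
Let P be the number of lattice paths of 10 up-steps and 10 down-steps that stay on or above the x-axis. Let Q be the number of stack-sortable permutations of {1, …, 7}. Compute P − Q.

16367

A Dyck path with 10 up-steps and 10 down-steps has semilength 10, so there are C_10 of them. So P = C_10 = 16796.
Stack-sortable permutations are exactly the 231-avoiding ones, counted by C_n; here n = 7. So Q = C_7 = 429.
P − Q = 16796 − 429 = 16367.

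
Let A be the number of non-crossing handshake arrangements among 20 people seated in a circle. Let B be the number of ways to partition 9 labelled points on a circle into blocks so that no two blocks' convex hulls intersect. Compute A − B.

11934

With 20 = 2·10 people, non-crossing handshake pairings are non-crossing perfect matchings on a circle, counted by C_10. So A = C_10 = 16796.
The non-crossing partitions of [9] form a lattice of size C_9. So B = C_9 = 4862.
A − B = 16796 − 4862 = 11934.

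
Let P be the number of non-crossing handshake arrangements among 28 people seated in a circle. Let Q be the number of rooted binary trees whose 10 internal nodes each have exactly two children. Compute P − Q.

Non-crossing handshake pairings of 2n people are counted by C_n; 28 people gives n = 14. So P = C_14 = 2674440.
The number of full binary trees on 10 internal nodes is the Catalan number C_10. So Q = C_10 = 16796.
P − Q = 2674440 − 16796 = 2657644.

2657644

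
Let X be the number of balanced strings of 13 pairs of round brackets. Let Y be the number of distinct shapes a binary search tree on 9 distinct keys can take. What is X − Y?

738038

A balanced arrangement of 13 bracket pairs is a Dyck word of semilength 13, so the count is C_13. So X = C_13 = 742900.
Binary trees (left/right distinguished) on n nodes are counted by C_n; here n = 9. So Y = C_9 = 4862.
X − Y = 742900 − 4862 = 738038.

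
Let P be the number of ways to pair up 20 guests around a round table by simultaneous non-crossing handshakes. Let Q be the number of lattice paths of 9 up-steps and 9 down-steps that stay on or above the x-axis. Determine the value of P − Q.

Non-crossing handshake pairings of 2n people are counted by C_n; 20 people gives n = 10. So P = C_10 = 16796.
Paths of 9 up- and 9 down-steps that never dip below the axis are Dyck paths; their count is C_9. So Q = C_9 = 4862.
P − Q = 16796 − 4862 = 11934.

11934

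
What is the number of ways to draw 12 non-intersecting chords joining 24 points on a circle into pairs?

Pairing 24 circle points by 12 non-crossing chords gives C_12 matchings.
C_12 = 208012.

208012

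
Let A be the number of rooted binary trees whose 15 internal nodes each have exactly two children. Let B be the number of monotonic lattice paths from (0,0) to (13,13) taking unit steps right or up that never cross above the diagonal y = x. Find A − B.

8951945

The number of full binary trees on 15 internal nodes is the Catalan number C_15. So A = C_15 = 9694845.
Sub-diagonal monotone paths from (0,0) to (13,13) biject with Dyck paths of semilength 13, giving C_13. So B = C_13 = 742900.
A − B = 9694845 − 742900 = 8951945.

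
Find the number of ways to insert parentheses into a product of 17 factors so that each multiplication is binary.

Bracketing 17 factors into binary products is counted by C_{17−1} = C_16.
C_16 = C(32,16)/17 = 601080390/17 = 35357670.

35357670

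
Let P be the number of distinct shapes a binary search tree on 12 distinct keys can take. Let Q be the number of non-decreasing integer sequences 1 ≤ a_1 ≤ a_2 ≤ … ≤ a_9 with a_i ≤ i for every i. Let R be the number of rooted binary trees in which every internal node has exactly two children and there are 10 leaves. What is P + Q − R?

208012

Rooted binary trees with 12 nodes (each child slot possibly empty) number C_12. So P = C_12 = 208012.
Weakly increasing sequences with a_i ≤ i biject with Dyck paths of semilength 9, so there are C_9. So Q = C_9 = 4862.
A full binary tree with L leaves has L−1 internal nodes and is counted by C_{L−1}; L = 10 gives C_9. So R = C_9 = 4862.
P + Q − R = 208012 + 4862 − 4862 = 208012.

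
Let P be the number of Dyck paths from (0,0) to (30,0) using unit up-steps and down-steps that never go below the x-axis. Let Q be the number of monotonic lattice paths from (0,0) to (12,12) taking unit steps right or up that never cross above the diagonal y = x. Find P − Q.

9486833

Paths of 15 up- and 15 down-steps that never dip below the axis are Dyck paths; their count is C_15. So P = C_15 = 9694845.
Sub-diagonal monotone paths from (0,0) to (12,12) biject with Dyck paths of semilength 12, giving C_12. So Q = C_12 = 208012.
P − Q = 9694845 − 208012 = 9486833.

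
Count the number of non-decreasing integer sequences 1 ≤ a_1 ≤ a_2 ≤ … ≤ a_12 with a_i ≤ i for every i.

208012

Weakly increasing sequences with a_i ≤ i biject with Dyck paths of semilength 12, so there are C_12.
C_12 = C(24,12)/13 = 2704156/13 = 208012.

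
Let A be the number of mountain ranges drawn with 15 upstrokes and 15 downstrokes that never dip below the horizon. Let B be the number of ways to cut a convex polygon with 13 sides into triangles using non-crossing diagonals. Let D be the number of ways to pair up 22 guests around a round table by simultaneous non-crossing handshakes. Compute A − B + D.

9694845

Paths of 15 up- and 15 down-steps that never dip below the axis are Dyck paths; their count is C_15. So A = C_15 = 9694845.
A convex 13-gon is triangulated into 11 triangles, and the number of such triangulations is the Catalan number C_{13−2} = C_11. So B = C_11 = 58786.
Non-crossing handshake pairings of 2n people are counted by C_n; 22 people gives n = 11. So D = C_11 = 58786.
A − B + D = 9694845 − 58786 + 58786 = 9694845.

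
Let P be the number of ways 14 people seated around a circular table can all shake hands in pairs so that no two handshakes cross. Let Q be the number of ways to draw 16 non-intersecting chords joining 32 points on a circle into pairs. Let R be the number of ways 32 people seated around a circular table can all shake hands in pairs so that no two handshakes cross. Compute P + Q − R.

429

With 14 = 2·7 people, non-crossing handshake pairings are non-crossing perfect matchings on a circle, counted by C_7. So P = C_7 = 429.
Non-crossing perfect matchings of 2n points on a circle are counted by C_n; with 32 points, n = 16. So Q = C_16 = 35357670.
With 32 = 2·16 people, non-crossing handshake pairings are non-crossing perfect matchings on a circle, counted by C_16. So R = C_16 = 35357670.
P + Q − R = 429 + 35357670 − 35357670 = 429.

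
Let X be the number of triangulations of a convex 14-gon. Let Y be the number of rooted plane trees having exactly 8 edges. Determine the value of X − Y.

A convex 14-gon is triangulated into 12 triangles, and the number of such triangulations is the Catalan number C_{14−2} = C_12. So X = C_12 = 208012.
A rooted plane tree with 8 edges has 9 nodes, and the count is C_8. So Y = C_8 = 1430.
X − Y = 208012 − 1430 = 206582.

206582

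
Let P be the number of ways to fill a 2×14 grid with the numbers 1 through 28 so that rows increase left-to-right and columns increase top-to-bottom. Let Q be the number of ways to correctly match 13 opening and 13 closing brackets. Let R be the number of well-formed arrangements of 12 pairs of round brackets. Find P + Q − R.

3209328

By the hook-length formula (or a Dyck-path bijection), SYT of shape 2×14 number C_14. So P = C_14 = 2674440.
A balanced arrangement of 13 bracket pairs is a Dyck word of semilength 13, so the count is C_13. So Q = C_13 = 742900.
Balanced strings of n pairs of brackets are counted by C_n; here n = 12. So R = C_12 = 208012.
P + Q − R = 2674440 + 742900 − 208012 = 3209328.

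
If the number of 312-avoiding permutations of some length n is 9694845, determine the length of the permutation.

15

Permutations of [n] avoiding a fixed length-3 pattern are counted by C_n. The Catalan number equal to 9694845 is C_15.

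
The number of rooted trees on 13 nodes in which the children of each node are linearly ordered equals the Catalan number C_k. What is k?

Rooted ordered (plane) trees on m nodes have m−1 edges and are counted by C_{m−1}; m = 13 gives C_12.

12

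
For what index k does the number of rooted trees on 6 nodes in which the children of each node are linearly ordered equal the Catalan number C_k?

5

Rooted ordered (plane) trees on m nodes have m−1 edges and are counted by C_{m−1}; m = 6 gives C_5.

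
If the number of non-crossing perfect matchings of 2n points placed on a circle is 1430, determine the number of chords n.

Non-crossing pairings of 2n points on a circle are counted by C_n; 1430 = C_8.

8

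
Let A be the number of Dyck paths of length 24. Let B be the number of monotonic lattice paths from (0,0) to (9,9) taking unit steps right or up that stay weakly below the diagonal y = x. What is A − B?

A Dyck path with 12 up-steps and 12 down-steps has semilength 12, so there are C_12 of them. So A = C_12 = 208012.
Sub-diagonal monotone paths from (0,0) to (9,9) biject with Dyck paths of semilength 9, giving C_9. So B = C_9 = 4862.
A − B = 208012 − 4862 = 203150.

203150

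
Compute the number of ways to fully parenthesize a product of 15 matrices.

Bracketing 15 factors into binary products is counted by C_{15−1} = C_14.
C_14 = C(28,14)/15 = 40116600/15 = 2674440.

2674440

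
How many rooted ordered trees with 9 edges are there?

4862

Rooted ordered trees with n edges are counted by C_n; here n = 9.
C_9 = 4862.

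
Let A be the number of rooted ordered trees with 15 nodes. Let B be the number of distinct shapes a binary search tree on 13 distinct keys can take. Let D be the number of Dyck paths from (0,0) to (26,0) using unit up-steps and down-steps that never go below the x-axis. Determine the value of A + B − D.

2674440

A rooted plane tree on 15 nodes has 14 edges, and such trees are counted by C_14. So A = C_14 = 2674440.
There are C_n binary search tree shapes on n keys; with n = 13 that is C_13. So B = C_13 = 742900.
A Dyck path with 13 up-steps and 13 down-steps has semilength 13, so there are C_13 of them. So D = C_13 = 742900.
A + B − D = 2674440 + 742900 − 742900 = 2674440.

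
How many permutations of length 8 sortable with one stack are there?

1430

Stack-sortable permutations are exactly the 231-avoiding ones, counted by C_n; here n = 8.
C_8 = C(16,8)/9 = 12870/9 = 1430.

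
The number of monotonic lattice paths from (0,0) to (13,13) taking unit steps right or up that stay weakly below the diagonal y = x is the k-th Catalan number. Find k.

Sub-diagonal monotone paths from (0,0) to (13,13) biject with Dyck paths of semilength 13, giving C_13.

13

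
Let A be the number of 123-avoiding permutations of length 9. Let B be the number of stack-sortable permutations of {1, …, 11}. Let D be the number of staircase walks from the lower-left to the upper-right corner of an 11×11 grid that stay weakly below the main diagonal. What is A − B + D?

4862

For any fixed pattern of length 3, the pattern-avoiding permutations of [9] number C_9. So A = C_9 = 4862.
Stack-sortable permutations are exactly the 231-avoiding ones, counted by C_n; here n = 11. So B = C_11 = 58786.
Monotone paths in an n×n grid that stay weakly below the diagonal are counted by C_n; here n = 11. So D = C_11 = 58786.
A − B + D = 4862 − 58786 + 58786 = 4862.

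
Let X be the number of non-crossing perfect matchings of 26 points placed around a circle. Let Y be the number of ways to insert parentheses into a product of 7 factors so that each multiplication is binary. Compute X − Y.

742768

Non-crossing perfect matchings of 2n points on a circle are counted by C_n; with 26 points, n = 13. So X = C_13 = 742900.
Parenthesizations of m factors correspond to full binary trees with m leaves, counted by C_{m−1}; m = 7 gives C_6. So Y = C_6 = 132.
X − Y = 742900 − 132 = 742768.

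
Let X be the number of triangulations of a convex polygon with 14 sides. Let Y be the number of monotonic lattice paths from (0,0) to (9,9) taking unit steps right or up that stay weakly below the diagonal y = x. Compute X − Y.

203150

Triangulations of a convex m-gon are counted by C_{m−2}; with m = 14 this is C_12. So X = C_12 = 208012.
Sub-diagonal monotone paths from (0,0) to (9,9) biject with Dyck paths of semilength 9, giving C_9. So Y = C_9 = 4862.
X − Y = 208012 − 4862 = 203150.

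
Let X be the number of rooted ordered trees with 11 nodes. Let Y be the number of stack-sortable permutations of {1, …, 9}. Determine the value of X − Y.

A rooted plane tree on 11 nodes has 10 edges, and such trees are counted by C_10. So X = C_10 = 16796.
By Knuth's characterisation, the stack-sortable permutations of length 9 are the 231-avoiders, numbering C_9. So Y = C_9 = 4862.
X − Y = 16796 − 4862 = 11934.

11934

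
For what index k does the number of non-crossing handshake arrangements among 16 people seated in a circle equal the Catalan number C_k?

With 16 = 2·8 people, non-crossing handshake pairings are non-crossing perfect matchings on a circle, counted by C_8.

8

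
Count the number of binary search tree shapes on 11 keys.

There are C_n binary search tree shapes on n keys; with n = 11 that is C_11.
C_11 = C(22,11)/12 = 705432/12 = 58786.

58786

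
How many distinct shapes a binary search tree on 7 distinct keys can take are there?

429

There are C_n binary search tree shapes on n keys; with n = 7 that is C_7.
C_7 = 429.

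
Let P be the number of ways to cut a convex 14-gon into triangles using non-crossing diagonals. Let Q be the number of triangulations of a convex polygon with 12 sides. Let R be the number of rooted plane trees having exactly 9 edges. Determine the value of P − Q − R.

The number of triangulations of a 14-gon is the Catalan number C_12 (index = sides − 2). So P = C_12 = 208012.
A convex 12-gon is triangulated into 10 triangles, and the number of such triangulations is the Catalan number C_{12−2} = C_10. So Q = C_10 = 16796.
Rooted ordered trees with n edges are counted by C_n; here n = 9. So R = C_9 = 4862.
P − Q − R = 208012 − 16796 − 4862 = 186354.

186354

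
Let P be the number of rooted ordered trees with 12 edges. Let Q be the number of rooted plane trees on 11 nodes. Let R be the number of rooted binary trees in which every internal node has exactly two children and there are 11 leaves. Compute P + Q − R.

208012

A rooted plane tree with 12 edges has 13 nodes, and the count is C_12. So P = C_12 = 208012.
Rooted ordered (plane) trees on m nodes have m−1 edges and are counted by C_{m−1}; m = 11 gives C_10. So Q = C_10 = 16796.
Full binary trees with 11 leaves have 11−1 = 10 internal nodes, so there are C_10 of them. So R = C_10 = 16796.
P + Q − R = 208012 + 16796 − 16796 = 208012.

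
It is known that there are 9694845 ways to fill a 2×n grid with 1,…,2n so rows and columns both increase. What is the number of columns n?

Standard Young tableaux of shape 2×n are counted by C_n. Since C_15 = 9694845, the index is 15.

15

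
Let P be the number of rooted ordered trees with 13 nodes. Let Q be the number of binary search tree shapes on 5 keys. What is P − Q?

207970

A rooted plane tree on 13 nodes has 12 edges, and such trees are counted by C_12. So P = C_12 = 208012.
Binary trees (left/right distinguished) on n nodes are counted by C_n; here n = 5. So Q = C_5 = 42.
P − Q = 208012 − 42 = 207970.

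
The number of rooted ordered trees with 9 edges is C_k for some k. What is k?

A rooted plane tree with 9 edges has 10 nodes, and the count is C_9.

9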